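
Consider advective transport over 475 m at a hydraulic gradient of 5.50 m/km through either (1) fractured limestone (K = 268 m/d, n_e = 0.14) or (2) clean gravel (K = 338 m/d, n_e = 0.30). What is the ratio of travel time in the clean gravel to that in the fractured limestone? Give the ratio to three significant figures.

Unit 1 (fractured limestone): v = 268×0.0055/0.14 = 10.53 m/d, t = 475/10.53 = 45.12 d
Unit 2 (clean gravel): v = 338×0.0055/0.30 = 6.197 m/d, t = 475/6.197 = 76.65 d
t(clean gravel) / t(fractured limestone) = 76.65/45.12 = 1.70

1.70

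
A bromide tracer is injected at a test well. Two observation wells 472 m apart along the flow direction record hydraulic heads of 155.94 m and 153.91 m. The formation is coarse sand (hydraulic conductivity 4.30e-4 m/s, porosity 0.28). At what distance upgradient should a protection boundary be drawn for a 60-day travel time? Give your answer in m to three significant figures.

Hydraulic gradient i = (155.94 − 153.91) / 472 = 2.03 / 472 = 0.004301
K = 4.30e-4 m/s × 86400 s/d = 37.15 m/d
q = Ki = 37.15 × 0.004301 = 0.1598 m/d
v = Ki/n = 37.15·0.004301/0.28 = 0.5707 m/d
L = v × T = 0.5707 × 60 = 34.24 m

34.2 m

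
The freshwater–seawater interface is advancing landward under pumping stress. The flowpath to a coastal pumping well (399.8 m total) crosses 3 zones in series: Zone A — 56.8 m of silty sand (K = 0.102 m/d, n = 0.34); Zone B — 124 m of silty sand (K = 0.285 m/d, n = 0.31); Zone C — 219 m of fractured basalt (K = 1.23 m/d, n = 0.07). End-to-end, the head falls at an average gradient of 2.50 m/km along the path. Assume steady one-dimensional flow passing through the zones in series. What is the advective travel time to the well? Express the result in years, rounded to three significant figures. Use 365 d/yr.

Continuity: the same q passes through each zone, so ΔH = q·Σ(L_j/K_j) — the zones act as resistances in series.
Σ(L/K) = 56.8/0.102 + 124/0.285 + 219/1.23 = 556.9 + 435.1 + 178.0 = 1170 d
K_eq = L_total / Σ(L/K) = 399.8 / 1170 = 0.3417 m/d
q = K_eq · i = 0.3417 × 0.0025 = 8.543e-4 m/d (same in every zone)
Zone A: v = q/n = 8.543e-4/0.34 = 0.002513 m/d → t_A = 56.8/0.002513 = 22610 d
Zone B: v = q/n = 8.543e-4/0.31 = 0.002756 m/d → t_B = 124/0.002756 = 45000 d
Zone C: v = q/n = 8.543e-4/0.07 = 0.01220 m/d → t_C = 219/0.01220 = 17950 d
Total t = 22610 + 45000 + 17950 = 85550 d
   = 85550 / 365 = 234 yr

234 years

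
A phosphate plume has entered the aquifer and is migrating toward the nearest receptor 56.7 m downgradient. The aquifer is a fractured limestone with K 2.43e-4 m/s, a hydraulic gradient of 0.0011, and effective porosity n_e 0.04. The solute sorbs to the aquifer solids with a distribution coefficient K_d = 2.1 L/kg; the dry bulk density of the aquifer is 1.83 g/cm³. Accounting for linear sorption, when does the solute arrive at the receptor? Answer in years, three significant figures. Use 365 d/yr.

K = 2.43e-4 m/s × 86400 s/d = 21.00 m/d
q = Ki = 21.00 × 0.0011 = 0.02309 m/d
v = Ki/n = 21.00·0.0011/0.04 = 0.5774 m/d
Retardation R = 1 + ρ_b·K_d/n = 1 + 1.83×2.1/0.04 = 97.08
Contaminant velocity v_c = v/R = 0.5774/97.08 = 0.005948 m/d
t = L/v_c = 56.7/0.005948 = 9533 d
   = 9533/365 = 26.1 yr

26.1 years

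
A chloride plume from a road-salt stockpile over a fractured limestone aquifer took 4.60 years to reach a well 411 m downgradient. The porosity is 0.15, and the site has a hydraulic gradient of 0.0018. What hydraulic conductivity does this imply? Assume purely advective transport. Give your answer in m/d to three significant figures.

t = 4.60 years = 1679 d
v = L / t = 411 / 1679 = 0.2448 m/d
K = v · n / i = 0.2448 × 0.15 / 0.0018 = 20.4 m/d

20.4 m/d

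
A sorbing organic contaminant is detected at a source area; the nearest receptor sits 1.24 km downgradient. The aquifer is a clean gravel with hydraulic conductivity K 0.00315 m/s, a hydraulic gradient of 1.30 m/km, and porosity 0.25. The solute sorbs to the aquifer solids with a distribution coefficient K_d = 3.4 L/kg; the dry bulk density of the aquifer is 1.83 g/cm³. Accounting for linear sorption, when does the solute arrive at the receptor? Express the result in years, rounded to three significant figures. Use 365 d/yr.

K = 0.00315 m/s × 86400 s/d = 272.2 m/d
Specific discharge q = 272.2 × 0.0013 = 0.3538 m/d
v_s = q/n_e = 0.3538/0.25 = 1.415 m/d
Retardation R = 1 + ρ_b·K_d/n = 1 + 1.83×3.4/0.25 = 25.89
Contaminant velocity v_c = v/R = 1.415/25.89 = 0.05467 m/d
L = 1.24 km = 1240 m
t = L/v_c = 1240/0.05467 = 22680 d
   = 22680/365 = 62.1 yr

62.1 years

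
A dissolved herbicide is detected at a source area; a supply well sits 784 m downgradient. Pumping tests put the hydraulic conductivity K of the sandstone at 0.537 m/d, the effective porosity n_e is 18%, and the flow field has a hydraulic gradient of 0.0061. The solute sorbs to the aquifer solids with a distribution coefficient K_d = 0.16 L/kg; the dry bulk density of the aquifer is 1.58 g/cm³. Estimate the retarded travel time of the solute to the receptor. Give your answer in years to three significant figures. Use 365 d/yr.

284 years

q = Ki = 0.537 × 0.0061 = 0.003276 m/d
v_s = q/n_e = 0.003276/0.18 = 0.01820 m/d
Retardation R = 1 + ρ_b·K_d/n = 1 + 1.58×0.16/0.18 = 2.404
Contaminant velocity v_c = v/R = 0.01820/2.404 = 0.007569 m/d
t = L/v_c = 784/0.007569 = 103600 d
   = 103600/365 = 284 yr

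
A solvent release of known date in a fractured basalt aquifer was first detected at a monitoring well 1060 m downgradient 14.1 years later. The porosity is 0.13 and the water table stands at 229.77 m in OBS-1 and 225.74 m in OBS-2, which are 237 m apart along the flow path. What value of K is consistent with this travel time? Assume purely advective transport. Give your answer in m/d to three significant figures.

1.57 m/d

Hydraulic gradient i = (229.77 − 225.74) / 237 = 4.03 / 237 = 0.01700
t = 14.1 years = 5147 d
v = L / t = 1060 / 5147 = 0.2060 m/d
K = v · n / i = 0.2060 × 0.13 / 0.01700 = 1.57 m/d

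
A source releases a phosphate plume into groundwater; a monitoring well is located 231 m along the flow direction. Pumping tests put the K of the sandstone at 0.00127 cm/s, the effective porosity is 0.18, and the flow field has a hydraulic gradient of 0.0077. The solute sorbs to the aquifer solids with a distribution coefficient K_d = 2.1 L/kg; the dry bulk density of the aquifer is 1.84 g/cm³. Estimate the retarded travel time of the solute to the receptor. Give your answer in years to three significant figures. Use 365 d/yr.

303 years

K = 0.00127 cm/s × 864 = 1.097 m/d
Specific discharge q = 1.097 × 0.0077 = 0.008449 m/d
v = Ki/n = 1.097·0.0077/0.18 = 0.04694 m/d
Retardation R = 1 + ρ_b·K_d/n = 1 + 1.84×2.1/0.18 = 22.47
Contaminant velocity v_c = v/R = 0.04694/22.47 = 0.002089 m/d
t = L/v_c = 231/0.002089 = 110600 d
   = 110600/365 = 303 yr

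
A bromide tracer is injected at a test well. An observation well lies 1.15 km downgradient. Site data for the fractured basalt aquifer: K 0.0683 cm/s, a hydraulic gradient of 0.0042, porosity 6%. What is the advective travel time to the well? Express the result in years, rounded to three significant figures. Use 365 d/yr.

K = 0.0683 cm/s × 864 = 59.01 m/d
q = Ki = 59.01 × 0.0042 = 0.2478 m/d
Seepage velocity v = q / n = 0.2478 / 0.06 = 4.131 m/d
L = 1.15 km = 1150 m
t = L / v = 1150 / 4.131 = 278.4 d
   = 278.4 / 365 = 0.763 yr

0.763 years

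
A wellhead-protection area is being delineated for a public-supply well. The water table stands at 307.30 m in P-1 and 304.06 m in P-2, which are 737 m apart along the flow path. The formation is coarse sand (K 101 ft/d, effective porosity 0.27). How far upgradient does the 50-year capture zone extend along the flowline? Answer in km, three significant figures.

9.15 km

Hydraulic gradient i = (307.30 − 304.06) / 737 = 3.24 / 737 = 0.004396
K = 101 ft/d × 0.3048 = 30.78 m/d
Darcy flux q = K·i = 30.78 × 0.004396 = 0.1353 m/d
Seepage velocity v = q / n = 0.1353 / 0.27 = 0.5012 m/d
T = 50 yr × 365 = 18250 d
L = v × T = 0.5012 × 18250 = 9148 m
   = 9.15 km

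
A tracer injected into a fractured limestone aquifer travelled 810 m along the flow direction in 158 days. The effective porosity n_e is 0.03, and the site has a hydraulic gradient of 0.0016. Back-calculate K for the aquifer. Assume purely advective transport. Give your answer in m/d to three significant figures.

96.1 m/d

v = L / t = 810 / 158 = 5.127 m/d
K = v · n / i = 5.127 × 0.03 / 0.0016 = 96.1 m/d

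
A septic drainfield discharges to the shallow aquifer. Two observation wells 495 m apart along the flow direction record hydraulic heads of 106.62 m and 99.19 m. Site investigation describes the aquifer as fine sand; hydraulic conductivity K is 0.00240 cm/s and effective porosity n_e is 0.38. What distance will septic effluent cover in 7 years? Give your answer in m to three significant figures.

Hydraulic gradient i = (106.62 − 99.19) / 495 = 7.43 / 495 = 0.01501
K = 0.00240 cm/s × 864 = 2.074 m/d
Specific discharge q = 2.074 × 0.01501 = 0.03112 m/d
v = Ki/n = 2.074·0.01501/0.38 = 0.08191 m/d
T = 7 yr × 365 = 2555 d
L = v × T = 0.08191 × 2555 = 209.3 m

209 m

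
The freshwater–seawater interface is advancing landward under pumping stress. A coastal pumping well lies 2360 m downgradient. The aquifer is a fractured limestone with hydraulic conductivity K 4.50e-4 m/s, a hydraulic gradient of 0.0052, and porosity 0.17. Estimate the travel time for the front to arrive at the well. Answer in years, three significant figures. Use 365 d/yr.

5.44 years

K = 4.50e-4 m/s × 86400 s/d = 38.88 m/d
Darcy flux q = K·i = 38.88 × 0.0052 = 0.2022 m/d
v_s = q/n_e = 0.2022/0.17 = 1.189 m/d
t = L / v = 2360 / 1.189 = 1984 d
   = 1984 / 365 = 5.44 yr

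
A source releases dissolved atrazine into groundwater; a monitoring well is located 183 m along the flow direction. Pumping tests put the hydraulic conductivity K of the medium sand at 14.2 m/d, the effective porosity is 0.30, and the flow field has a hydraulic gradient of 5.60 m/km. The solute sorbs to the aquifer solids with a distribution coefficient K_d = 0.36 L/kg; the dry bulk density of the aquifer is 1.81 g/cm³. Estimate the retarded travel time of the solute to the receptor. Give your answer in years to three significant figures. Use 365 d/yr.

q = Ki = 14.2 × 0.0056 = 0.07952 m/d
v = Ki/n = 14.2·0.0056/0.30 = 0.2651 m/d
Retardation R = 1 + ρ_b·K_d/n = 1 + 1.81×0.36/0.30 = 3.172
Contaminant velocity v_c = v/R = 0.2651/3.172 = 0.08356 m/d
t = L/v_c = 183/0.08356 = 2190 d
   = 2190/365 = 6.00 yr

6.00 years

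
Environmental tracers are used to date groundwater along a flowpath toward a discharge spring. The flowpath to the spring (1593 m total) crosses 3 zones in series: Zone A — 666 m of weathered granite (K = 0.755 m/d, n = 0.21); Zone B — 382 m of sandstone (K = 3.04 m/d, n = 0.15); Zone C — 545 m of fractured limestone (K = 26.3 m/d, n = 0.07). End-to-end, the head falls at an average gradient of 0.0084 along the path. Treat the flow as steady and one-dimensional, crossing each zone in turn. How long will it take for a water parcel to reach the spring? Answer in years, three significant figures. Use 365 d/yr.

49.6 years

For zones in series the flux q is common to all zones; the equivalent conductivity is the harmonic (thickness-weighted) mean, K_eq = L_total / Σ(L_j/K_j).
Σ(L/K) = 666/0.755 + 382/3.04 + 545/26.3 = 882.1 + 125.7 + 20.72 = 1028 d
K_eq = L_total / Σ(L/K) = 1593 / 1028 = 1.549 m/d
q = K_eq · i = 1.549 × 0.0084 = 0.01301 m/d (same in every zone)
Zone A: v = q/n = 0.01301/0.21 = 0.06195 m/d → t_A = 666/0.06195 = 10750 d
Zone B: v = q/n = 0.01301/0.15 = 0.08674 m/d → t_B = 382/0.08674 = 4404 d
Zone C: v = q/n = 0.01301/0.07 = 0.1859 m/d → t_C = 545/0.1859 = 2932 d
Total t = 10750 + 4404 + 2932 = 18090 d
   = 18090 / 365 = 49.6 yr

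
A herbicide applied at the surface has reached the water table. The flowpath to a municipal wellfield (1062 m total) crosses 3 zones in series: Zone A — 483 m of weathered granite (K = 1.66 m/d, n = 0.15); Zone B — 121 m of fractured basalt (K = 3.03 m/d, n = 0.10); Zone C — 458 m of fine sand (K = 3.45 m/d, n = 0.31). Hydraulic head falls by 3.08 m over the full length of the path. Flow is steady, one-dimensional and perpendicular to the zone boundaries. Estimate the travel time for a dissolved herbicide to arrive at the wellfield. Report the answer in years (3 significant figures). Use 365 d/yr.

93.4 years

Continuity: the same q passes through each zone, so ΔH = q·Σ(L_j/K_j) — the zones act as resistances in series.
Σ(L/K) = 483/1.66 + 121/3.03 + 458/3.45 = 291.0 + 39.93 + 132.8 = 463.7 d
q = ΔH / Σ(L/K) = 3.08 / 463.7 = 0.006643 m/d (same in every zone)
Zone A: v = q/n = 0.006643/0.15 = 0.04429 m/d → t_A = 483/0.04429 = 10910 d
Zone B: v = q/n = 0.006643/0.10 = 0.06643 m/d → t_B = 121/0.06643 = 1821 d
Zone C: v = q/n = 0.006643/0.31 = 0.02143 m/d → t_C = 458/0.02143 = 21370 d
Total t = 10910 + 1821 + 21370 = 34100 d
   = 34100 / 365 = 93.4 yr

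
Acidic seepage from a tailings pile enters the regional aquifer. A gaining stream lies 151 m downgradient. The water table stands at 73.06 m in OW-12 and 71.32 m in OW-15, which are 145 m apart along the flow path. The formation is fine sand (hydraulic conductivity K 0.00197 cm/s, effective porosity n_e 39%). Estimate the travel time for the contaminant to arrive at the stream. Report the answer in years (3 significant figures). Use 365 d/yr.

7.90 years

Hydraulic gradient i = (73.06 − 71.32) / 145 = 1.74 / 145 = 0.01200
K = 0.00197 cm/s × 864 = 1.702 m/d
q = Ki = 1.702 × 0.01200 = 0.02042 m/d
Average linear velocity = 0.02042 / 0.39 = 0.05237 m/d
t = L / v = 151 / 0.05237 = 2883 d
   = 2883 / 365 = 7.90 yr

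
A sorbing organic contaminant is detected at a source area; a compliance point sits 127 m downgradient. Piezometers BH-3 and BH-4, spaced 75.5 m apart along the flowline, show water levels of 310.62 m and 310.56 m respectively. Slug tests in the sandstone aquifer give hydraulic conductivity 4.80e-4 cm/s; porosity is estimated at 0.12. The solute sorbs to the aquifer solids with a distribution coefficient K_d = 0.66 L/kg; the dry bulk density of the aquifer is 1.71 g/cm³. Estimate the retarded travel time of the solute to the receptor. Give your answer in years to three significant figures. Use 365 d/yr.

1320 years

Hydraulic gradient i = (310.62 − 310.56) / 75.5 = 0.06 / 75.5 = 7.947e-4
K = 4.80e-4 cm/s × 864 = 0.4147 m/d
Specific discharge q = 0.4147 × 7.947e-4 = 3.296e-4 m/d
Seepage velocity v = q / n = 3.296e-4 / 0.12 = 0.002746 m/d
Retardation R = 1 + ρ_b·K_d/n = 1 + 1.71×0.66/0.12 = 10.41
Contaminant velocity v_c = v/R = 0.002746/10.41 = 2.640e-4 m/d
t = L/v_c = 127/2.640e-4 = 481100 d
   = 481100/365 = 1320 yr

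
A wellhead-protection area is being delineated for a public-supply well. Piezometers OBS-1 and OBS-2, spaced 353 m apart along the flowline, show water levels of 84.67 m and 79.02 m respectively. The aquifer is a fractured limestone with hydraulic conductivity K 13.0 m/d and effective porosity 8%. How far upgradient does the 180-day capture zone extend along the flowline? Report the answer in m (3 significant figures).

Hydraulic gradient i = (84.67 − 79.02) / 353 = 5.65 / 353 = 0.01601
q = Ki = 13.0 × 0.01601 = 0.2081 m/d
v = Ki/n = 13.0·0.01601/0.08 = 2.601 m/d
L = v × T = 2.601 × 180 = 468.2 m

468 m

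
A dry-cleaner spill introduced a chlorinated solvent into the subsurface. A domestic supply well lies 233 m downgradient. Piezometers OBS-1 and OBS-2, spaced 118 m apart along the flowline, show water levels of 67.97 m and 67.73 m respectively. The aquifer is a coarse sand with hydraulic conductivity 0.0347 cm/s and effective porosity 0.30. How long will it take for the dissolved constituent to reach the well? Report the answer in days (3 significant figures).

1150 days

Hydraulic gradient i = (67.97 − 67.73) / 118 = 0.24 / 118 = 0.002034
K = 0.0347 cm/s × 864 = 29.98 m/d
q = Ki = 29.98 × 0.002034 = 0.06098 m/d
Seepage velocity v = q / n = 0.06098 / 0.30 = 0.2033 m/d
t = L / v = 233 / 0.2033 = 1146 d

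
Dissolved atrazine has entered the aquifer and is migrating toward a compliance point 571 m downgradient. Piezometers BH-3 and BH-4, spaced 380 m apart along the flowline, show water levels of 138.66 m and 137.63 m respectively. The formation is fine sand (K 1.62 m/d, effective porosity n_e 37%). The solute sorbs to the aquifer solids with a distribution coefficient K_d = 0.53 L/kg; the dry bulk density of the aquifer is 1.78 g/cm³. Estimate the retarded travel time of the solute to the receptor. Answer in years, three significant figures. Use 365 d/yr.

468 years

Hydraulic gradient i = (138.66 − 137.63) / 380 = 1.03 / 380 = 0.002711
Darcy flux q = K·i = 1.62 × 0.002711 = 0.004391 m/d
Seepage velocity v = q / n = 0.004391 / 0.37 = 0.01187 m/d
Retardation R = 1 + ρ_b·K_d/n = 1 + 1.78×0.53/0.37 = 3.550
Contaminant velocity v_c = v/R = 0.01187/3.550 = 0.003343 m/d
t = L/v_c = 571/0.003343 = 170800 d
   = 170800/365 = 468 yr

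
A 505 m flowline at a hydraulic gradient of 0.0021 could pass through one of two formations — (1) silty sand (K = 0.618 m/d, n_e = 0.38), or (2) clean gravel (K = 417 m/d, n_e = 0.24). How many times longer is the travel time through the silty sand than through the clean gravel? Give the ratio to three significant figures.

1070

Unit 1 (silty sand): v = 0.618×0.0021/0.38 = 0.003415 m/d, t = 505/0.003415 = 147900 d
Unit 2 (clean gravel): v = 417×0.0021/0.24 = 3.649 m/d, t = 505/3.649 = 138.4 d
t(silty sand) / t(clean gravel) = 147900/138.4 = 1070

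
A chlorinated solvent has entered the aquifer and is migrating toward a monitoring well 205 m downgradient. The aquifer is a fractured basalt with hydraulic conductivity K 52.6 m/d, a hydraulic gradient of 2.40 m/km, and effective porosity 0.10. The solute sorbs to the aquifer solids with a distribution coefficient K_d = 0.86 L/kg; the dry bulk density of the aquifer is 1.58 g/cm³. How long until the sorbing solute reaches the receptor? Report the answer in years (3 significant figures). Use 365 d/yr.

6.49 years

Darcy flux q = K·i = 52.6 × 0.0024 = 0.1262 m/d
v = Ki/n = 52.6·0.0024/0.10 = 1.262 m/d
Retardation R = 1 + ρ_b·K_d/n = 1 + 1.58×0.86/0.10 = 14.59
Contaminant velocity v_c = v/R = 1.262/14.59 = 0.08654 m/d
t = L/v_c = 205/0.08654 = 2369 d
   = 2369/365 = 6.49 yr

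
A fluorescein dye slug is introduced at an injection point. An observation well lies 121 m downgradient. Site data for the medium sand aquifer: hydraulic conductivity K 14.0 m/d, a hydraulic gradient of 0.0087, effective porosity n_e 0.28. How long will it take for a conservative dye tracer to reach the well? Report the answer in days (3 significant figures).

278 days

Specific discharge q = 14.0 × 0.0087 = 0.1218 m/d
Average linear velocity = 0.1218 / 0.28 = 0.4350 m/d
t = L / v = 121 / 0.4350 = 278.2 d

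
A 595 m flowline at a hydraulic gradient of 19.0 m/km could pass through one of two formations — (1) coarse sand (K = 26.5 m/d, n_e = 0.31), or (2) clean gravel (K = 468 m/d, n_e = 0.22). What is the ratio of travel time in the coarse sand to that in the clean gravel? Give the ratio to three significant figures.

24.9

Unit 1 (coarse sand): v = 26.5×0.019/0.31 = 1.624 m/d, t = 595/1.624 = 366.3 d
Unit 2 (clean gravel): v = 468×0.019/0.22 = 40.42 m/d, t = 595/40.42 = 14.72 d
t(coarse sand) / t(clean gravel) = 366.3/14.72 = 24.9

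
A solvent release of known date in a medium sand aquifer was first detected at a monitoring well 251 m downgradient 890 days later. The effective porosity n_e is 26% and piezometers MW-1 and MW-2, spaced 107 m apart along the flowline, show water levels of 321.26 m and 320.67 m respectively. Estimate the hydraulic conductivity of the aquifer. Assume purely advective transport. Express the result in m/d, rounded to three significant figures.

13.3 m/d

Hydraulic gradient i = (321.26 − 320.67) / 107 = 0.59 / 107 = 0.005514
v = L / t = 251 / 890 = 0.2820 m/d
K = v · n / i = 0.2820 × 0.26 / 0.005514 = 13.3 m/d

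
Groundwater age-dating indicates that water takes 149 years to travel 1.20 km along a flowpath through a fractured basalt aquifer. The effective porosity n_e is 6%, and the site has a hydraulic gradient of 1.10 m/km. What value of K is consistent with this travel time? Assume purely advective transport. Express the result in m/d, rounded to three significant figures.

t = 149 years = 54390 d
L = 1.20 km = 1200 m
v = L / t = 1200 / 54390 = 0.02206 m/d
K = v · n / i = 0.02206 × 0.06 / 0.0011 = 1.20 m/d

1.20 m/d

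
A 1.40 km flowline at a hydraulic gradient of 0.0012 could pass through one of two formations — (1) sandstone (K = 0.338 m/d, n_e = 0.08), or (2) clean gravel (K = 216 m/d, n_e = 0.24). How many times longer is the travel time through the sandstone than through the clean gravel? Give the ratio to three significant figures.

Unit 1 (sandstone): v = 0.338×0.0012/0.08 = 0.005070 m/d, t = 1400/0.005070 = 276100 d
Unit 2 (clean gravel): v = 216×0.0012/0.24 = 1.080 m/d, t = 1400/1.080 = 1296 d
t(sandstone) / t(clean gravel) = 276100/1296 = 213

213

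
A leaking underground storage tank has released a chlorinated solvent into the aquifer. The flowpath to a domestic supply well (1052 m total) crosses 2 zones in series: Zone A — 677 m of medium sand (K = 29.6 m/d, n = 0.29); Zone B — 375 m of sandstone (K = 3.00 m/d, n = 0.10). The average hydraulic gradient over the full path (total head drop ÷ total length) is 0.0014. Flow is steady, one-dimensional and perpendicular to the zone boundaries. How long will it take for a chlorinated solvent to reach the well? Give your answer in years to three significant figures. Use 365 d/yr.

64.3 years

For zones in series the flux q is common to all zones; the equivalent conductivity is the harmonic (thickness-weighted) mean, K_eq = L_total / Σ(L_j/K_j).
Σ(L/K) = 677/29.6 + 375/3.00 = 22.87 + 125.0 = 147.9 d
K_eq = L_total / Σ(L/K) = 1052 / 147.9 = 7.114 m/d
q = K_eq · i = 7.114 × 0.0014 = 0.009960 m/d (same in every zone)
Zone A: v = q/n = 0.009960/0.29 = 0.03434 m/d → t_A = 677/0.03434 = 19710 d
Zone B: v = q/n = 0.009960/0.10 = 0.09960 m/d → t_B = 375/0.09960 = 3765 d
Total t = 19710 + 3765 = 23480 d
   = 23480 / 365 = 64.3 yr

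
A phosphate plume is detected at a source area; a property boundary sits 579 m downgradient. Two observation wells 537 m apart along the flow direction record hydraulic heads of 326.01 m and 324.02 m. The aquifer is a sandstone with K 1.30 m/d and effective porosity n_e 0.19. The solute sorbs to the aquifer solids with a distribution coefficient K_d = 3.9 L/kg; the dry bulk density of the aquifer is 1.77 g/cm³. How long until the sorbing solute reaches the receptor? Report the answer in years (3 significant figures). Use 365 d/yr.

2340 years

Hydraulic gradient i = (326.01 − 324.02) / 537 = 1.99 / 537 = 0.003706
q = Ki = 1.30 × 0.003706 = 0.004818 m/d
v_s = q/n_e = 0.004818/0.19 = 0.02536 m/d
Retardation R = 1 + ρ_b·K_d/n = 1 + 1.77×3.9/0.19 = 37.33
Contaminant velocity v_c = v/R = 0.02536/37.33 = 6.792e-4 m/d
t = L/v_c = 579/6.792e-4 = 852500 d
   = 852500/365 = 2340 yr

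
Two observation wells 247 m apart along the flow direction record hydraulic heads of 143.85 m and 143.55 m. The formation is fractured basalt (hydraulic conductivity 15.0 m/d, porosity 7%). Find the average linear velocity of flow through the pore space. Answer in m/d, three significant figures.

Hydraulic gradient i = (143.85 − 143.55) / 247 = 0.30 / 247 = 0.001215
Darcy flux q = K·i = 15.0 × 0.001215 = 0.01822 m/d
Seepage velocity v = q / n = 0.01822 / 0.07 = 0.2603 m/d

0.260 m/d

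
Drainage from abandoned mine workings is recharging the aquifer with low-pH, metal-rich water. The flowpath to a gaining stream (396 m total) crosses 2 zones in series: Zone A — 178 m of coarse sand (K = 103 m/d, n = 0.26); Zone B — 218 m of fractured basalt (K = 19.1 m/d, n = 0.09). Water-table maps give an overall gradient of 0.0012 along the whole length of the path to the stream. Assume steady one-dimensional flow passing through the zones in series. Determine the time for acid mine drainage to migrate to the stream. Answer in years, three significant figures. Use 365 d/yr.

Steady 1-D flow in series ⇒ the Darcy flux q is identical in every zone and the zone head losses add (resistances L/K in series).
Σ(L/K) = 178/103 + 218/19.1 = 1.728 + 11.41 = 13.14 d
K_eq = L_total / Σ(L/K) = 396 / 13.14 = 30.13 m/d
q = K_eq · i = 30.13 × 0.0012 = 0.03616 m/d (same in every zone)
Zone A: v = q/n = 0.03616/0.26 = 0.1391 m/d → t_A = 178/0.1391 = 1280 d
Zone B: v = q/n = 0.03616/0.09 = 0.4018 m/d → t_B = 218/0.4018 = 542.6 d
Total t = 1280 + 542.6 = 1822 d
   = 1822 / 365 = 4.99 yr

4.99 years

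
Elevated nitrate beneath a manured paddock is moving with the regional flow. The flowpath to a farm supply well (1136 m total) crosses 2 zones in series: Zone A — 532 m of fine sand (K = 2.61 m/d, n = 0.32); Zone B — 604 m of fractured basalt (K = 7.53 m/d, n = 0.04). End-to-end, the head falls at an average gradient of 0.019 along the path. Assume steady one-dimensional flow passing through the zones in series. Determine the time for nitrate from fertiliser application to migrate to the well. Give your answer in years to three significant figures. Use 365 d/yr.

For zones in series the flux q is common to all zones; the equivalent conductivity is the harmonic (thickness-weighted) mean, K_eq = L_total / Σ(L_j/K_j).
Σ(L/K) = 532/2.61 + 604/7.53 = 203.8 + 80.21 = 284.0 d
K_eq = L_total / Σ(L/K) = 1136 / 284.0 = 3.999 m/d
q = K_eq · i = 3.999 × 0.019 = 0.07599 m/d (same in every zone)
Zone A: v = q/n = 0.07599/0.32 = 0.2375 m/d → t_A = 532/0.2375 = 2240 d
Zone B: v = q/n = 0.07599/0.04 = 1.900 m/d → t_B = 604/1.900 = 317.9 d
Total t = 2240 + 317.9 = 2558 d
   = 2558 / 365 = 7.01 yr

7.01 years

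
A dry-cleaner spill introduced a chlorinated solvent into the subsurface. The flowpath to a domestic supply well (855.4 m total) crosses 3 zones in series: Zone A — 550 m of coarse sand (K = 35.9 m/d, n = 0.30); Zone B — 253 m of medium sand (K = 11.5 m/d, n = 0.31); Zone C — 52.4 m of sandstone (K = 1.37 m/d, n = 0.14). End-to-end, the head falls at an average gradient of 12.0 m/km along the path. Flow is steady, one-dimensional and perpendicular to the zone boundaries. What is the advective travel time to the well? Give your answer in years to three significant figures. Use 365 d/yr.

5.06 years

For zones in series the flux q is common to all zones; the equivalent conductivity is the harmonic (thickness-weighted) mean, K_eq = L_total / Σ(L_j/K_j).
Σ(L/K) = 550/35.9 + 253/11.5 + 52.4/1.37 = 15.32 + 22.00 + 38.25 = 75.57 d
K_eq = L_total / Σ(L/K) = 855.4 / 75.57 = 11.32 m/d
q = K_eq · i = 11.32 × 0.012 = 0.1358 m/d (same in every zone)
Zone A: v = q/n = 0.1358/0.30 = 0.4528 m/d → t_A = 550/0.4528 = 1215 d
Zone B: v = q/n = 0.1358/0.31 = 0.4382 m/d → t_B = 253/0.4382 = 577.4 d
Zone C: v = q/n = 0.1358/0.14 = 0.9702 m/d → t_C = 52.4/0.9702 = 54.01 d
Total t = 1215 + 577.4 + 54.01 = 1846 d
   = 1846 / 365 = 5.06 yr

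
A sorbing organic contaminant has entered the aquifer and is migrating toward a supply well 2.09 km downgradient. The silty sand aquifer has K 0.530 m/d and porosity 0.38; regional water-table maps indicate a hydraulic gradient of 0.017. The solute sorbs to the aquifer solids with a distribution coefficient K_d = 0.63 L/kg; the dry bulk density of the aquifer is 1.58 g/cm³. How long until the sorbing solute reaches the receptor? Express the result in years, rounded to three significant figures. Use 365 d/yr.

874 years

Specific discharge q = 0.530 × 0.017 = 0.009010 m/d
v = Ki/n = 0.530·0.017/0.38 = 0.02371 m/d
Retardation R = 1 + ρ_b·K_d/n = 1 + 1.58×0.63/0.38 = 3.619
Contaminant velocity v_c = v/R = 0.02371/3.619 = 0.006551 m/d
L = 2.09 km = 2090 m
t = L/v_c = 2090/0.006551 = 319000 d
   = 319000/365 = 874 yr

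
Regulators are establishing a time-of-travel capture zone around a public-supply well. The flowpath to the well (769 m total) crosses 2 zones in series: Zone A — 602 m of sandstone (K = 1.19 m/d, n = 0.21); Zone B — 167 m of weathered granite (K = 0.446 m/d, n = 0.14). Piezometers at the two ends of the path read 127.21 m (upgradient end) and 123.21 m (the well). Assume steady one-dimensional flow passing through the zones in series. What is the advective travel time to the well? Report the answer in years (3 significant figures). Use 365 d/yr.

Total head drop ΔH = 127.21 − 123.21 = 4.00 m
Steady 1-D flow in series ⇒ the Darcy flux q is identical in every zone and the zone head losses add (resistances L/K in series).
Σ(L/K) = 602/1.19 + 167/0.446 = 505.9 + 374.4 = 880.3 d
q = ΔH / Σ(L/K) = 4.00 / 880.3 = 0.004544 m/d (same in every zone)
Zone A: v = q/n = 0.004544/0.21 = 0.02164 m/d → t_A = 602/0.02164 = 27820 d
Zone B: v = q/n = 0.004544/0.14 = 0.03246 m/d → t_B = 167/0.03246 = 5145 d
Total t = 27820 + 5145 = 32970 d
   = 32970 / 365 = 90.3 yr

90.3 years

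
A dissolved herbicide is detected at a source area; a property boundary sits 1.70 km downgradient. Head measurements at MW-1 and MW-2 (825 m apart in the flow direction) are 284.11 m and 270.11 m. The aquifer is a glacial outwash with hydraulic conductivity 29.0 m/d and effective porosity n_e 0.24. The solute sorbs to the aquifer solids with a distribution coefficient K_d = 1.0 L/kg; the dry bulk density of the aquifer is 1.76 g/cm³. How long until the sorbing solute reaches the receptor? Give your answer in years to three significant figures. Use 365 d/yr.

Hydraulic gradient i = (284.11 − 270.11) / 825 = 14.00 / 825 = 0.01697
Darcy flux q = K·i = 29.0 × 0.01697 = 0.4921 m/d
v_s = q/n_e = 0.4921/0.24 = 2.051 m/d
Retardation R = 1 + ρ_b·K_d/n = 1 + 1.76×1.0/0.24 = 8.333
Contaminant velocity v_c = v/R = 2.051/8.333 = 0.2461 m/d
L = 1.70 km = 1700 m
t = L/v_c = 1700/0.2461 = 6909 d
   = 6909/365 = 18.9 yr

18.9 years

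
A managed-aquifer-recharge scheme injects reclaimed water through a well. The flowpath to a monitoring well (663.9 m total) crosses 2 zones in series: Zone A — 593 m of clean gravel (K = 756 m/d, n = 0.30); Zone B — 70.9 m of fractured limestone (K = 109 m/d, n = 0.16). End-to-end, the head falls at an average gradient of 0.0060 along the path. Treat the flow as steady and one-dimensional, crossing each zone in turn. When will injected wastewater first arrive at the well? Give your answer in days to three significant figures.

68.2 days

Continuity: the same q passes through each zone, so ΔH = q·Σ(L_j/K_j) — the zones act as resistances in series.
Σ(L/K) = 593/756 + 70.9/109 = 0.7844 + 0.6505 = 1.435 d
K_eq = L_total / Σ(L/K) = 663.9 / 1.435 = 462.7 m/d
q = K_eq · i = 462.7 × 0.0060 = 2.776 m/d (same in every zone)
Zone A: v = q/n = 2.776/0.30 = 9.254 m/d → t_A = 593/9.254 = 64.08 d
Zone B: v = q/n = 2.776/0.16 = 17.35 m/d → t_B = 70.9/17.35 = 4.086 d
Total t = 64.08 + 4.086 = 68.17 d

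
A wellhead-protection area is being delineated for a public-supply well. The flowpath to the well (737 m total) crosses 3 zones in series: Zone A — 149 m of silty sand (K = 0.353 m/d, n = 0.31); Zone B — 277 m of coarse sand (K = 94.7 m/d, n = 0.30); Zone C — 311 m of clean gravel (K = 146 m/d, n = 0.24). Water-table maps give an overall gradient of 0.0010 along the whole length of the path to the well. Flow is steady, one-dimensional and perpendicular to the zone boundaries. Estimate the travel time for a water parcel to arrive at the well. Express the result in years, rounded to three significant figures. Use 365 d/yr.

324 years

For zones in series the flux q is common to all zones; the equivalent conductivity is the harmonic (thickness-weighted) mean, K_eq = L_total / Σ(L_j/K_j).
Σ(L/K) = 149/0.353 + 277/94.7 + 311/146 = 422.1 + 2.925 + 2.130 = 427.2 d
K_eq = L_total / Σ(L/K) = 737 / 427.2 = 1.725 m/d
q = K_eq · i = 1.725 × 0.0010 = 0.001725 m/d (same in every zone)
Zone A: v = q/n = 0.001725/0.31 = 0.005566 m/d → t_A = 149/0.005566 = 26770 d
Zone B: v = q/n = 0.001725/0.30 = 0.005751 m/d → t_B = 277/0.005751 = 48160 d
Zone C: v = q/n = 0.001725/0.24 = 0.007189 m/d → t_C = 311/0.007189 = 43260 d
Total t = 26770 + 48160 + 43260 = 118200 d
   = 118200 / 365 = 324 yr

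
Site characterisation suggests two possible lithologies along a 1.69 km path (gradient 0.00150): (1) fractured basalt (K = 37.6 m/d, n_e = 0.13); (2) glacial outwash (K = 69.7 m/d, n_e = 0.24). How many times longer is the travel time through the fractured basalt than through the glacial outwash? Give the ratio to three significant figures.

1.00

Unit 1 (fractured basalt): v = 37.6×0.0015/0.13 = 0.4338 m/d, t = 1690/0.4338 = 3895 d
Unit 2 (glacial outwash): v = 69.7×0.0015/0.24 = 0.4356 m/d, t = 1690/0.4356 = 3879 d
t(fractured basalt) / t(glacial outwash) = 3895/3879 = 1.00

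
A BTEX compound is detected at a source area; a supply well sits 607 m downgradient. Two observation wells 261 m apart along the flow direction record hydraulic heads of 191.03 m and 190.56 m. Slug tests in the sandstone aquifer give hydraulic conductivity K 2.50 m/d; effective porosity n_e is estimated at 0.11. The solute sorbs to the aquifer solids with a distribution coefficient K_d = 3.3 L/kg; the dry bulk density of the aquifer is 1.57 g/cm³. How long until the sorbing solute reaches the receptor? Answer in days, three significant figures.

Hydraulic gradient i = (191.03 − 190.56) / 261 = 0.47 / 261 = 0.001801
q = Ki = 2.50 × 0.001801 = 0.004502 m/d
v_s = q/n_e = 0.004502/0.11 = 0.04093 m/d
Retardation R = 1 + ρ_b·K_d/n = 1 + 1.57×3.3/0.11 = 48.10
Contaminant velocity v_c = v/R = 0.04093/48.10 = 8.509e-4 m/d
t = L/v_c = 607/8.509e-4 = 713400 d

713000 days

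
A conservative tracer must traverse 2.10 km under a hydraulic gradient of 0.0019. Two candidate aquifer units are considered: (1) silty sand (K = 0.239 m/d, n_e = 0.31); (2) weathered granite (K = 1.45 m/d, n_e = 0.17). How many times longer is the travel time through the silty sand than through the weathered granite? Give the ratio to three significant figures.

11.1

Unit 1 (silty sand): v = 0.239×0.0019/0.31 = 0.001465 m/d, t = 2100/0.001465 = 1.434e6 d
Unit 2 (weathered granite): v = 1.45×0.0019/0.17 = 0.01621 m/d, t = 2100/0.01621 = 129600 d
t(silty sand) / t(weathered granite) = 1.434e6/129600 = 11.1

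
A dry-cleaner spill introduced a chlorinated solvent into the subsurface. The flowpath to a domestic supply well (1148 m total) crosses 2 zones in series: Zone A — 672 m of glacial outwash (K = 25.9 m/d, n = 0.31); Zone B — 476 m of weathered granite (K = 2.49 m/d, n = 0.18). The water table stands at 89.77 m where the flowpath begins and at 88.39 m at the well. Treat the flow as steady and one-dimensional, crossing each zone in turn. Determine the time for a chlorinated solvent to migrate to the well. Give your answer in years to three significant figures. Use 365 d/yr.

Total head drop ΔH = 89.77 − 88.39 = 1.38 m
Steady 1-D flow in series ⇒ the Darcy flux q is identical in every zone and the zone head losses add (resistances L/K in series).
Σ(L/K) = 672/25.9 + 476/2.49 = 25.95 + 191.2 = 217.1 d
q = ΔH / Σ(L/K) = 1.38 / 217.1 = 0.006356 m/d (same in every zone)
Zone A: v = q/n = 0.006356/0.31 = 0.02050 m/d → t_A = 672/0.02050 = 32770 d
Zone B: v = q/n = 0.006356/0.18 = 0.03531 m/d → t_B = 476/0.03531 = 13480 d
Total t = 32770 + 13480 = 46250 d
   = 46250 / 365 = 127 yr

127 years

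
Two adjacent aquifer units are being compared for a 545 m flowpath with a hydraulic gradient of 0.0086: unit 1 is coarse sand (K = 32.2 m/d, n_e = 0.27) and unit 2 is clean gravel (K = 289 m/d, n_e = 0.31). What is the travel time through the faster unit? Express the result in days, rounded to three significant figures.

Unit 1 (coarse sand): v = 32.2×0.0086/0.27 = 1.026 m/d, t = 545/1.026 = 531.4 d
Unit 2 (clean gravel): v = 289×0.0086/0.31 = 8.017 m/d, t = 545/8.017 = 67.98 d
Faster unit: t = 68.0 d

68.0 days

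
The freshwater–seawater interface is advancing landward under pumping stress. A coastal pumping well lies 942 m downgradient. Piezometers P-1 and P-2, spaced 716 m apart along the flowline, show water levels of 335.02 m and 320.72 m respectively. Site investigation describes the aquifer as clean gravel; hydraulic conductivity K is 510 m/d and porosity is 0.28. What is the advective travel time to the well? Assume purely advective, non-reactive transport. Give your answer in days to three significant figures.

25.9 days

Hydraulic gradient i = (335.02 − 320.72) / 716 = 14.30 / 716 = 0.01997
Darcy flux q = K·i = 510 × 0.01997 = 10.19 m/d
v = Ki/n = 510·0.01997/0.28 = 36.38 m/d
t = L / v = 942 / 36.38 = 25.89 d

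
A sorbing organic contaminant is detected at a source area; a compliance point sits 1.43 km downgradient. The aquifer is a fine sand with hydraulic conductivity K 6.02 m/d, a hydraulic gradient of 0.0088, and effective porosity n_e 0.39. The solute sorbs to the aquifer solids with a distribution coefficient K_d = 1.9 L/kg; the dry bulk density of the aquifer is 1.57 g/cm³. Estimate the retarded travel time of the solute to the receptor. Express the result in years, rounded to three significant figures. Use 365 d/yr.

249 years

q = Ki = 6.02 × 0.0088 = 0.05298 m/d
v = Ki/n = 6.02·0.0088/0.39 = 0.1358 m/d
Retardation R = 1 + ρ_b·K_d/n = 1 + 1.57×1.9/0.39 = 8.649
Contaminant velocity v_c = v/R = 0.1358/8.649 = 0.01571 m/d
L = 1.43 km = 1430 m
t = L/v_c = 1430/0.01571 = 91050 d
   = 91050/365 = 249 yr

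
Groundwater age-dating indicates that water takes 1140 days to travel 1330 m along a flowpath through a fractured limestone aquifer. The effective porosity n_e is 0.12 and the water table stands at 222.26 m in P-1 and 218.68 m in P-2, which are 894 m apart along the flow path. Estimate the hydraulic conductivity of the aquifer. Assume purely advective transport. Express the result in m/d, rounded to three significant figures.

Hydraulic gradient i = (222.26 − 218.68) / 894 = 3.58 / 894 = 0.004004
v = L / t = 1330 / 1140 = 1.167 m/d
K = v · n / i = 1.167 × 0.12 / 0.004004 = 35.0 m/d

35.0 m/d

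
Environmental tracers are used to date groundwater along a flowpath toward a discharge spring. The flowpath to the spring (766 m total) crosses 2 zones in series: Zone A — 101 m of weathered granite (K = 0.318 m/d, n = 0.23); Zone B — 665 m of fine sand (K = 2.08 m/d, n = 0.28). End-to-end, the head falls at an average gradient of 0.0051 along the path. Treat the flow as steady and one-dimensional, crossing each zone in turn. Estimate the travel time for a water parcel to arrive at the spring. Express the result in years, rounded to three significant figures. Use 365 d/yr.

93.6 years

For zones in series the flux q is common to all zones; the equivalent conductivity is the harmonic (thickness-weighted) mean, K_eq = L_total / Σ(L_j/K_j).
Σ(L/K) = 101/0.318 + 665/2.08 = 317.6 + 319.7 = 637.3 d
K_eq = L_total / Σ(L/K) = 766 / 637.3 = 1.202 m/d
q = K_eq · i = 1.202 × 0.0051 = 0.006130 m/d (same in every zone)
Zone A: v = q/n = 0.006130/0.23 = 0.02665 m/d → t_A = 101/0.02665 = 3790 d
Zone B: v = q/n = 0.006130/0.28 = 0.02189 m/d → t_B = 665/0.02189 = 30380 d
Total t = 3790 + 30380 = 34170 d
   = 34170 / 365 = 93.6 yr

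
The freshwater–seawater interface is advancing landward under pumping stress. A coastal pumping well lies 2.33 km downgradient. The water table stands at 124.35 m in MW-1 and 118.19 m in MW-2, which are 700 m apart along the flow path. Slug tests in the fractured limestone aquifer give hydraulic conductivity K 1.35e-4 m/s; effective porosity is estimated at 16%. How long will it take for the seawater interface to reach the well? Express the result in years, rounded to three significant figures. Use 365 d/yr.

Hydraulic gradient i = (124.35 − 118.19) / 700 = 6.16 / 700 = 0.008800
K = 1.35e-4 m/s × 86400 s/d = 11.66 m/d
Darcy flux q = K·i = 11.66 × 0.008800 = 0.1026 m/d
v_s = q/n_e = 0.1026/0.16 = 0.6415 m/d
L = 2.33 km = 2330 m
t = L / v = 2330 / 0.6415 = 3632 d
   = 3632 / 365 = 9.95 yr

9.95 years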